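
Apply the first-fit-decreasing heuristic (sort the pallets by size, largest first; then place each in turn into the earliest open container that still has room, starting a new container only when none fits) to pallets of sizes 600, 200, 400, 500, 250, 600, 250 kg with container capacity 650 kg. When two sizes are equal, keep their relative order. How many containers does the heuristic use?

Sorted descending: 600, 600, 500, 400, 250, 250, 200.
  600 → container 1 (new)  [load 600/650]
  600 → container 2 (new)  [load 600/650]
  500 → container 3 (new)  [load 500/650]
  400 → container 4 (new)  [load 400/650]
  250 → container 4  [load 650/650]
  250 → container 5 (new)  [load 250/650]
  200 → container 5  [load 450/650]
5 containers opened.

5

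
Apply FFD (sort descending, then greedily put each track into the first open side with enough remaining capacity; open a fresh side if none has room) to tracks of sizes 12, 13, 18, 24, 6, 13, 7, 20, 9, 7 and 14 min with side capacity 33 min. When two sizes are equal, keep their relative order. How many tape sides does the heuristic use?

5

Sorted descending: 24, 20, 18, 14, 13, 13, 12, 9, 7, 7, 6.
  24 → side 1 (new)  [load 24/33]
  20 → side 2 (new)  [load 20/33]
  18 → side 3 (new)  [load 18/33]
  14 → side 3  [load 32/33]
  13 → side 2  [load 33/33]
  13 → side 4 (new)  [load 13/33]
  12 → side 4  [load 25/33]
  9 → side 1  [load 33/33]
  7 → side 4  [load 32/33]
  7 → side 5 (new)  [load 7/33]
  6 → side 5  [load 13/33]
5 tape sides opened.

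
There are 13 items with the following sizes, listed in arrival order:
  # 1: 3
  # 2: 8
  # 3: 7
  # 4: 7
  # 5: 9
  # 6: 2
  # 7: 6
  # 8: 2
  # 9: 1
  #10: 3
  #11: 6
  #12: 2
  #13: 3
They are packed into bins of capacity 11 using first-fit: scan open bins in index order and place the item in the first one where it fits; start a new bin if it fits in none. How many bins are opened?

  3 → bin 1 (new)  [load 3/11]
  8 → bin 1  [load 11/11]
  7 → bin 2 (new)  [load 7/11]
  7 → bin 3 (new)  [load 7/11]
  9 → bin 4 (new)  [load 9/11]
  2 → bin 2  [load 9/11]
  6 → bin 5 (new)  [load 6/11]
  2 → bin 2  [load 11/11]
  1 → bin 3  [load 8/11]
  3 → bin 3  [load 11/11]
  6 → bin 6 (new)  [load 6/11]
  2 → bin 4  [load 11/11]
  3 → bin 5  [load 9/11]
6 bins opened.

6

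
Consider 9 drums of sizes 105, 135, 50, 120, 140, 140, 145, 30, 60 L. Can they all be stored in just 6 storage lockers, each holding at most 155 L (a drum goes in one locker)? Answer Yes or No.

Total = 925 L; ⌈925/155⌉ = 6.
The bound of 6 does not rule out 6, but exhaustive search shows no assignment into 6 storage lockers of capacity 155 L exists — the minimum is 7.

No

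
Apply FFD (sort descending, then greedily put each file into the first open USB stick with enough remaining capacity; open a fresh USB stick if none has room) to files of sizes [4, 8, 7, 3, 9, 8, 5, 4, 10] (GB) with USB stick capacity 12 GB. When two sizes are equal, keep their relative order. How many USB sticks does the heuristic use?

Sorted descending: 10, 9, 8, 8, 7, 5, 4, 4, 3.
  10 → USB stick 1 (new)  [load 10/12]
  9 → USB stick 2 (new)  [load 9/12]
  8 → USB stick 3 (new)  [load 8/12]
  8 → USB stick 4 (new)  [load 8/12]
  7 → USB stick 5 (new)  [load 7/12]
  5 → USB stick 5  [load 12/12]
  4 → USB stick 3  [load 12/12]
  4 → USB stick 4  [load 12/12]
  3 → USB stick 2  [load 12/12]
5 USB sticks opened.

5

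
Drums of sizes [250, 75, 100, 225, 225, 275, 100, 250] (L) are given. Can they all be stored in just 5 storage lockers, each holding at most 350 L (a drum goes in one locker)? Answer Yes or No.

Yes

A valid assignment using 5 storage lockers:
  locker 1: 275 + 75 = 350
  locker 2: 250 + 100 = 350
  locker 3: 250 + 100 = 350
  locker 4: 225 = 225
  locker 5: 225 = 225
Every load is within 350 L, so 5 storage lockers suffice.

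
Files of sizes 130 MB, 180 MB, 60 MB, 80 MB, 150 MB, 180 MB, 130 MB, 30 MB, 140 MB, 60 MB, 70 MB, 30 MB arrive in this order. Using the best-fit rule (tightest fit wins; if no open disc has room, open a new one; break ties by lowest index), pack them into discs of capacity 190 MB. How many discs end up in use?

  130 → disc 1 (new)  [load 130/190]
  180 → disc 2 (new)  [load 180/190]
  60 → disc 1  [load 190/190]
  80 → disc 3 (new)  [load 80/190]
  150 → disc 4 (new)  [load 150/190]
  180 → disc 5 (new)  [load 180/190]
  130 → disc 6 (new)  [load 130/190]
  30 → disc 4  [load 180/190]
  140 → disc 7 (new)  [load 140/190]
  60 → disc 6  [load 190/190]
  70 → disc 3  [load 150/190]
  30 → disc 3  [load 180/190]
7 discs opened.

7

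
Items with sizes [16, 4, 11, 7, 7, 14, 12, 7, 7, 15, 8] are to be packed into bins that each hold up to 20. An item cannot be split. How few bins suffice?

Total = 16 + 15 + 14 + 12 + 11 + 8 + 7 + 7 + 7 + 7 + 4 = 108.
Lower bound: ⌈108/20⌉ = 6 bins.
A packing using 7 bins:
  bin 1: 16 + 4 = 20
  bin 2: 15 = 15
  bin 3: 14 = 14
  bin 4: 12 + 8 = 20
  bin 5: 11 + 7 = 18
  bin 6: 7 + 7 = 14
  bin 7: 7 = 7
No arrangement into 6 bins stays within capacity, so 7 is optimal.

7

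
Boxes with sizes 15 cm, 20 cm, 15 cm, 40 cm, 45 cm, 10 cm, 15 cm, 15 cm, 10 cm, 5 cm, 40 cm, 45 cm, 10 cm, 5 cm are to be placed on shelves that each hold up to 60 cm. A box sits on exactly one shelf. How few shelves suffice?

5

Total = 45 + 45 + 40 + 40 + 20 + 15 + 15 + 15 + 15 + 10 + 10 + 10 + 5 + 5 = 290 cm.
Lower bound: ⌈290/60⌉ = 5 shelves.
A packing using 5 shelves:
  shelf 1: 45 + 15 = 60
  shelf 2: 45 + 15 = 60
  shelf 3: 40 + 20 = 60
  shelf 4: 40 + 15 + 5 = 60
  shelf 5: 15 + 10 + 10 + 10 + 5 = 50
This matches the lower bound, so 5 is optimal.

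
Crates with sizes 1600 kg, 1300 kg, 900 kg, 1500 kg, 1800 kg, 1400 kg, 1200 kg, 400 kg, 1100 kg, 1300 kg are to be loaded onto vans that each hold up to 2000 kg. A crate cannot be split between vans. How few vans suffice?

8

Total = 1800 + 1600 + 1500 + 1400 + 1300 + 1300 + 1200 + 1100 + 900 + 400 = 12500 kg.
Lower bound: ⌈12500/2000⌉ = 7 vans.
Also, 8 crates each exceed 1000 kg, and no two of those can share a van, so at least 8 vans are needed.
A packing using 8 vans:
  van 1: 1800 = 1800
  van 2: 1600 + 400 = 2000
  van 3: 1500 = 1500
  van 4: 1400 = 1400
  van 5: 1300 = 1300
  van 6: 1300 = 1300
  van 7: 1200 = 1200
  van 8: 1100 + 900 = 2000
This matches the lower bound, so 8 is optimal.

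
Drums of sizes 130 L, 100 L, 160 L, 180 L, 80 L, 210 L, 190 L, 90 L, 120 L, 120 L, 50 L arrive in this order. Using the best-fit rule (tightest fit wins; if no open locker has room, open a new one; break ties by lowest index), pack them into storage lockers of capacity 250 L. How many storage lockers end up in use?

7

  130 → locker 1 (new)  [load 130/250]
  100 → locker 1  [load 230/250]
  160 → locker 2 (new)  [load 160/250]
  180 → locker 3 (new)  [load 180/250]
  80 → locker 2  [load 240/250]
  210 → locker 4 (new)  [load 210/250]
  190 → locker 5 (new)  [load 190/250]
  90 → locker 6 (new)  [load 90/250]
  120 → locker 6  [load 210/250]
  120 → locker 7 (new)  [load 120/250]
  50 → locker 5  [load 240/250]
7 storage lockers opened.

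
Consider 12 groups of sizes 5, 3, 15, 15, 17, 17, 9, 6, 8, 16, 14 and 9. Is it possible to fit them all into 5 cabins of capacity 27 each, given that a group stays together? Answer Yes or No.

No

Total = 134; ⌈134/27⌉ = 5.
6 groups each exceed half the capacity and cannot share a cabin, forcing at least 6 cabins.
At least 6 cabins are required, but only 5 are allowed.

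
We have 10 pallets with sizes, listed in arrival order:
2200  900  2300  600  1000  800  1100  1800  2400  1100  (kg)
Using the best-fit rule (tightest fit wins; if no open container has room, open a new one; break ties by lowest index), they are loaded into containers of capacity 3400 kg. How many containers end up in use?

5

  2200 → container 1 (new)  [load 2200/3400]
  900 → container 1  [load 3100/3400]
  2300 → container 2 (new)  [load 2300/3400]
  600 → container 2  [load 2900/3400]
  1000 → container 3 (new)  [load 1000/3400]
  800 → container 3  [load 1800/3400]
  1100 → container 3  [load 2900/3400]
  1800 → container 4 (new)  [load 1800/3400]
  2400 → container 5 (new)  [load 2400/3400]
  1100 → container 4  [load 2900/3400]
5 containers opened.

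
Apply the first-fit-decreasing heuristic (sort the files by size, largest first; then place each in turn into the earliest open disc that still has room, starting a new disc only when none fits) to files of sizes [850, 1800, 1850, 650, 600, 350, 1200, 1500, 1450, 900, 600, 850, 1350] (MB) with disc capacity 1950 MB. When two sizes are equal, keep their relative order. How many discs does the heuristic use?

Sorted descending: 1850, 1800, 1500, 1450, 1350, 1200, 900, 850, 850, 650, 600, 600, 350.
  1850 → disc 1 (new)  [load 1850/1950]
  1800 → disc 2 (new)  [load 1800/1950]
  1500 → disc 3 (new)  [load 1500/1950]
  1450 → disc 4 (new)  [load 1450/1950]
  1350 → disc 5 (new)  [load 1350/1950]
  1200 → disc 6 (new)  [load 1200/1950]
  900 → disc 7 (new)  [load 900/1950]
  850 → disc 7  [load 1750/1950]
  850 → disc 8 (new)  [load 850/1950]
  650 → disc 6  [load 1850/1950]
  600 → disc 5  [load 1950/1950]
  600 → disc 8  [load 1450/1950]
  350 → disc 3  [load 1850/1950]
8 discs opened.

8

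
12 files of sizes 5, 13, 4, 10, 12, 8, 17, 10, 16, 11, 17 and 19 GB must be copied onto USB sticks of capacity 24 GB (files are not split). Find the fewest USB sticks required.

Total = 19 + 17 + 17 + 16 + 13 + 12 + 11 + 10 + 10 + 8 + 5 + 4 = 142 GB.
Lower bound: ⌈142/24⌉ = 6 USB sticks.
A packing using 7 USB sticks:
  USB stick 1: 19 + 5 = 24
  USB stick 2: 17 + 4 = 21
  USB stick 3: 17 = 17
  USB stick 4: 16 + 8 = 24
  USB stick 5: 13 + 11 = 24
  USB stick 6: 12 + 10 = 22
  USB stick 7: 10 = 10
No arrangement into 6 USB sticks stays within capacity, so 7 is optimal.

7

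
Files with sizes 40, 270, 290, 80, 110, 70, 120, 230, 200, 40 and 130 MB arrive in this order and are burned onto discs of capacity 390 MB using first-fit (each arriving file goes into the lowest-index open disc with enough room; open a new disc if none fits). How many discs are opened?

5

  40 → disc 1 (new)  [load 40/390]
  270 → disc 1  [load 310/390]
  290 → disc 2 (new)  [load 290/390]
  80 → disc 1  [load 390/390]
  110 → disc 3 (new)  [load 110/390]
  70 → disc 2  [load 360/390]
  120 → disc 3  [load 230/390]
  230 → disc 4 (new)  [load 230/390]
  200 → disc 5 (new)  [load 200/390]
  40 → disc 3  [load 270/390]
  130 → disc 4  [load 360/390]
5 discs opened.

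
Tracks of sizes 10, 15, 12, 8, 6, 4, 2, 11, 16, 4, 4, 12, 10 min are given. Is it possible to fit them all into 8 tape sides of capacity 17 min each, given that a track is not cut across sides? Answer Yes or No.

A valid assignment using 8 tape sides:
  side 1: 16 = 16
  side 2: 15 + 2 = 17
  side 3: 12 + 4 = 16
  side 4: 12 + 4 = 16
  side 5: 11 + 6 = 17
  side 6: 10 + 4 = 14
  side 7: 10 = 10
  side 8: 8 = 8
Every load is within 17 min, so 8 tape sides suffice.

Yes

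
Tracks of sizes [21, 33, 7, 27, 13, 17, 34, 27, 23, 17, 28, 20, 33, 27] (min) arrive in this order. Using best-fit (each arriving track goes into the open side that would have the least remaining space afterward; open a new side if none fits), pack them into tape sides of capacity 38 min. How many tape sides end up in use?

11

  21 → side 1 (new)  [load 21/38]
  33 → side 2 (new)  [load 33/38]
  7 → side 1  [load 28/38]
  27 → side 3 (new)  [load 27/38]
  13 → side 4 (new)  [load 13/38]
  17 → side 4  [load 30/38]
  34 → side 5 (new)  [load 34/38]
  27 → side 6 (new)  [load 27/38]
  23 → side 7 (new)  [load 23/38]
  17 → side 8 (new)  [load 17/38]
  28 → side 9 (new)  [load 28/38]
  20 → side 8  [load 37/38]
  33 → side 10 (new)  [load 33/38]
  27 → side 11 (new)  [load 27/38]
11 tape sides opened.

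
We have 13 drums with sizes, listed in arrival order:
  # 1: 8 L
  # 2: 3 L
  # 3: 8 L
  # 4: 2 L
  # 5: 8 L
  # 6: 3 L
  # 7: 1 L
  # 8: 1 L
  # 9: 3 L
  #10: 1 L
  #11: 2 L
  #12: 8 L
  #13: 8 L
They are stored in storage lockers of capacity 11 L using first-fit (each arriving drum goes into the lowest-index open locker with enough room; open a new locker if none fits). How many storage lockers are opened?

  8 → locker 1 (new)  [load 8/11]
  3 → locker 1  [load 11/11]
  8 → locker 2 (new)  [load 8/11]
  2 → locker 2  [load 10/11]
  8 → locker 3 (new)  [load 8/11]
  3 → locker 3  [load 11/11]
  1 → locker 2  [load 11/11]
  1 → locker 4 (new)  [load 1/11]
  3 → locker 4  [load 4/11]
  1 → locker 4  [load 5/11]
  2 → locker 4  [load 7/11]
  8 → locker 5 (new)  [load 8/11]
  8 → locker 6 (new)  [load 8/11]
6 storage lockers opened.

6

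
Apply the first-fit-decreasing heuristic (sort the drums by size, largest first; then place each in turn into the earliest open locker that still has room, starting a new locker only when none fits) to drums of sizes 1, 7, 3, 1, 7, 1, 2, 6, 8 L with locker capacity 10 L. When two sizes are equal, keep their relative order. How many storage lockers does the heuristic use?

Sorted descending: 8, 7, 7, 6, 3, 2, 1, 1, 1.
  8 → locker 1 (new)  [load 8/10]
  7 → locker 2 (new)  [load 7/10]
  7 → locker 3 (new)  [load 7/10]
  6 → locker 4 (new)  [load 6/10]
  3 → locker 2  [load 10/10]
  2 → locker 1  [load 10/10]
  1 → locker 3  [load 8/10]
  1 → locker 3  [load 9/10]
  1 → locker 3  [load 10/10]
4 storage lockers opened.

4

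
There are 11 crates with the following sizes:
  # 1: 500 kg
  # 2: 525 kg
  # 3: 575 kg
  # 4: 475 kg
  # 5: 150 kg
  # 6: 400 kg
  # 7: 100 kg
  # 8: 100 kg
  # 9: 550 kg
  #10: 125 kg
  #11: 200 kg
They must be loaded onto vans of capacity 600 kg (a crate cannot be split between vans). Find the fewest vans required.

7

Total = 575 + 550 + 525 + 500 + 475 + 400 + 200 + 150 + 125 + 100 + 100 = 3700 kg.
Lower bound: ⌈3700/600⌉ = 7 vans.
A packing using 7 vans:
  van 1: 575 = 575
  van 2: 550 = 550
  van 3: 525 = 525
  van 4: 500 + 100 = 600
  van 5: 475 + 125 = 600
  van 6: 400 + 200 = 600
  van 7: 150 + 100 = 250
This matches the lower bound, so 7 is optimal.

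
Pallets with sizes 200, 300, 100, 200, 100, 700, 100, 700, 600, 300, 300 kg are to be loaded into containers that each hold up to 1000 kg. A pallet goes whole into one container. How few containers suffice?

Total = 700 + 700 + 600 + 300 + 300 + 300 + 200 + 200 + 100 + 100 + 100 = 3600 kg.
Lower bound: ⌈3600/1000⌉ = 4 containers.
A packing using 4 containers:
  container 1: 700 + 300 = 1000
  container 2: 700 + 300 = 1000
  container 3: 600 + 300 + 100 = 1000
  container 4: 200 + 200 + 100 + 100 = 600
This matches the lower bound, so 4 is optimal.

4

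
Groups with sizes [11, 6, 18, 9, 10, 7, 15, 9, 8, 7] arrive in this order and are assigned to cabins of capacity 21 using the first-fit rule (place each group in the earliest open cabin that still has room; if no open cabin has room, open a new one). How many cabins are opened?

6

  11 → cabin 1 (new)  [load 11/21]
  6 → cabin 1  [load 17/21]
  18 → cabin 2 (new)  [load 18/21]
  9 → cabin 3 (new)  [load 9/21]
  10 → cabin 3  [load 19/21]
  7 → cabin 4 (new)  [load 7/21]
  15 → cabin 5 (new)  [load 15/21]
  9 → cabin 4  [load 16/21]
  8 → cabin 6 (new)  [load 8/21]
  7 → cabin 6  [load 15/21]
6 cabins opened.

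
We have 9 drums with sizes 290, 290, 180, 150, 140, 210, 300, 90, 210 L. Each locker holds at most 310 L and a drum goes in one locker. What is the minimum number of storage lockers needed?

7

Total = 300 + 290 + 290 + 210 + 210 + 180 + 150 + 140 + 90 = 1860 L.
Lower bound: ⌈1860/310⌉ = 6 storage lockers.
A packing using 7 storage lockers:
  locker 1: 300 = 300
  locker 2: 290 = 290
  locker 3: 290 = 290
  locker 4: 210 + 90 = 300
  locker 5: 210 = 210
  locker 6: 180 = 180
  locker 7: 150 + 140 = 290
No arrangement into 6 storage lockers stays within capacity, so 7 is optimal.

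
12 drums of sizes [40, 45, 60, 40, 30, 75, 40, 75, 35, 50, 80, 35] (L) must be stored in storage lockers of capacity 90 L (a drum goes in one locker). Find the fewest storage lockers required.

8

Total = 80 + 75 + 75 + 60 + 50 + 45 + 40 + 40 + 40 + 35 + 35 + 30 = 605 L.
Lower bound: ⌈605/90⌉ = 7 storage lockers.
A packing using 8 storage lockers:
  locker 1: 80 = 80
  locker 2: 75 = 75
  locker 3: 75 = 75
  locker 4: 60 + 30 = 90
  locker 5: 50 + 40 = 90
  locker 6: 45 + 40 = 85
  locker 7: 40 + 35 = 75
  locker 8: 35 = 35
No arrangement into 7 storage lockers stays within capacity, so 8 is optimal.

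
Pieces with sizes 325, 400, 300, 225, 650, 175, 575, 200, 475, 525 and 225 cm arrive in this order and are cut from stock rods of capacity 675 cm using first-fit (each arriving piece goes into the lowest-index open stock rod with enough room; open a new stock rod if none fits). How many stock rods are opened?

  325 → stock rod 1 (new)  [load 325/675]
  400 → stock rod 2 (new)  [load 400/675]
  300 → stock rod 1  [load 625/675]
  225 → stock rod 2  [load 625/675]
  650 → stock rod 3 (new)  [load 650/675]
  175 → stock rod 4 (new)  [load 175/675]
  575 → stock rod 5 (new)  [load 575/675]
  200 → stock rod 4  [load 375/675]
  475 → stock rod 6 (new)  [load 475/675]
  525 → stock rod 7 (new)  [load 525/675]
  225 → stock rod 4  [load 600/675]
7 stock rods opened.

7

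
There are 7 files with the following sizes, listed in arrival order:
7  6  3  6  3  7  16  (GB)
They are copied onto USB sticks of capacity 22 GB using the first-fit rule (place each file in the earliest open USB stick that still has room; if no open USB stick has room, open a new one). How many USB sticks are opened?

3

  7 → USB stick 1 (new)  [load 7/22]
  6 → USB stick 1  [load 13/22]
  3 → USB stick 1  [load 16/22]
  6 → USB stick 1  [load 22/22]
  3 → USB stick 2 (new)  [load 3/22]
  7 → USB stick 2  [load 10/22]
  16 → USB stick 3 (new)  [load 16/22]
3 USB sticks opened.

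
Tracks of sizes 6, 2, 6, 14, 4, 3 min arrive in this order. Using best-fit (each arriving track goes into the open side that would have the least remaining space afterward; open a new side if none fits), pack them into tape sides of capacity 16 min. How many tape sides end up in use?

  6 → side 1 (new)  [load 6/16]
  2 → side 1  [load 8/16]
  6 → side 1  [load 14/16]
  14 → side 2 (new)  [load 14/16]
  4 → side 3 (new)  [load 4/16]
  3 → side 3  [load 7/16]
3 tape sides opened.

3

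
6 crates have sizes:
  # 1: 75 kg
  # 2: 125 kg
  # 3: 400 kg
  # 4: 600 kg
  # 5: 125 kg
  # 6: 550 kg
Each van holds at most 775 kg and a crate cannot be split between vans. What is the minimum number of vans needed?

Total = 600 + 550 + 400 + 125 + 125 + 75 = 1875 kg.
Lower bound: ⌈1875/775⌉ = 3 vans.
A packing using 3 vans:
  van 1: 600 + 125 = 725
  van 2: 550 + 125 + 75 = 750
  van 3: 400 = 400
This matches the lower bound, so 3 is optimal.

3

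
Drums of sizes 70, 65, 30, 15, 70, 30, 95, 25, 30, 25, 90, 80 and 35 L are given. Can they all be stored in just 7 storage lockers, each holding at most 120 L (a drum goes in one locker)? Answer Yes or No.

Yes

A valid assignment using 6 storage lockers:
  locker 1: 95 + 25 = 120
  locker 2: 90 + 30 = 120
  locker 3: 80 + 35 = 115
  locker 4: 70 + 30 + 15 = 115
  locker 5: 70 + 30 = 100
  locker 6: 65 + 25 = 90
That uses only 6 ≤ 7, so 7 storage lockers are enough.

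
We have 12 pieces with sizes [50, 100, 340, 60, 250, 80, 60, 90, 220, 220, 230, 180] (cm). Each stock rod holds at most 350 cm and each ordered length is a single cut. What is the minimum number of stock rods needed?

Total = 340 + 250 + 230 + 220 + 220 + 180 + 100 + 90 + 80 + 60 + 60 + 50 = 1880 cm.
Lower bound: ⌈1880/350⌉ = 6 stock rods.
A packing using 6 stock rods:
  stock rod 1: 340 = 340
  stock rod 2: 250 + 100 = 350
  stock rod 3: 230 + 90 = 320
  stock rod 4: 220 + 80 + 50 = 350
  stock rod 5: 220 + 60 + 60 = 340
  stock rod 6: 180 = 180
This matches the lower bound, so 6 is optimal.

6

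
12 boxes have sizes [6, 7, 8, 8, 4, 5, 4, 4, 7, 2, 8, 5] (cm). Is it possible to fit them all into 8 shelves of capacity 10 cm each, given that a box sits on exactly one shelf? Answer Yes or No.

Yes

A valid assignment using 8 shelves:
  shelf 1: 8 + 2 = 10
  shelf 2: 8 = 8
  shelf 3: 8 = 8
  shelf 4: 7 = 7
  shelf 5: 7 = 7
  shelf 6: 6 + 4 = 10
  shelf 7: 5 + 5 = 10
  shelf 8: 4 + 4 = 8
Every load is within 10 cm, so 8 shelves suffice.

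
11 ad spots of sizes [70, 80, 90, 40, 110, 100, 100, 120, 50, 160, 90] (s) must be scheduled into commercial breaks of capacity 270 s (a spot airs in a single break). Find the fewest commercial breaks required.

Total = 160 + 120 + 110 + 100 + 100 + 90 + 90 + 80 + 70 + 50 + 40 = 1010 s.
Lower bound: ⌈1010/270⌉ = 4 commercial breaks.
A packing using 4 commercial breaks:
  break 1: 160 + 110 = 270
  break 2: 120 + 100 + 50 = 270
  break 3: 100 + 90 + 80 = 270
  break 4: 90 + 70 + 40 = 200
This matches the lower bound, so 4 is optimal.

4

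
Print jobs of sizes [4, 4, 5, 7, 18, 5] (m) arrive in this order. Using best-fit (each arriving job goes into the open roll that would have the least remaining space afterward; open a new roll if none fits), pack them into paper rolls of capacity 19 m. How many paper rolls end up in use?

  4 → roll 1 (new)  [load 4/19]
  4 → roll 1  [load 8/19]
  5 → roll 1  [load 13/19]
  7 → roll 2 (new)  [load 7/19]
  18 → roll 3 (new)  [load 18/19]
  5 → roll 1  [load 18/19]
3 paper rolls opened.

3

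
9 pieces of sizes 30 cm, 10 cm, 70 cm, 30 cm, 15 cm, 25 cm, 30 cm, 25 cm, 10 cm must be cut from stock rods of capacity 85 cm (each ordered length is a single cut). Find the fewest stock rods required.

Total = 70 + 30 + 30 + 30 + 25 + 25 + 15 + 10 + 10 = 245 cm.
Lower bound: ⌈245/85⌉ = 3 stock rods.
A packing using 3 stock rods:
  stock rod 1: 70 + 15 = 85
  stock rod 2: 30 + 30 + 25 = 85
  stock rod 3: 30 + 25 + 10 + 10 = 75
This matches the lower bound, so 3 is optimal.

3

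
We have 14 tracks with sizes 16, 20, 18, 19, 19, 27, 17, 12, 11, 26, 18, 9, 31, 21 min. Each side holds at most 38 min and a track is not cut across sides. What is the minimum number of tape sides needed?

Total = 31 + 27 + 26 + 21 + 20 + 19 + 19 + 18 + 18 + 17 + 16 + 12 + 11 + 9 = 264 min.
Lower bound: ⌈264/38⌉ = 7 tape sides.
A packing using 8 tape sides:
  side 1: 31 = 31
  side 2: 27 + 11 = 38
  side 3: 26 + 12 = 38
  side 4: 21 + 17 = 38
  side 5: 20 + 18 = 38
  side 6: 19 + 19 = 38
  side 7: 18 + 16 = 34
  side 8: 9 = 9
No arrangement into 7 tape sides stays within capacity, so 8 is optimal.

8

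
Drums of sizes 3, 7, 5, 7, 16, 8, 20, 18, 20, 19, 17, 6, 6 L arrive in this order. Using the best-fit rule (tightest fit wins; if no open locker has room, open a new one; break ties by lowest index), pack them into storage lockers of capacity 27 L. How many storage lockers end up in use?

7

  3 → locker 1 (new)  [load 3/27]
  7 → locker 1  [load 10/27]
  5 → locker 1  [load 15/27]
  7 → locker 1  [load 22/27]
  16 → locker 2 (new)  [load 16/27]
  8 → locker 2  [load 24/27]
  20 → locker 3 (new)  [load 20/27]
  18 → locker 4 (new)  [load 18/27]
  20 → locker 5 (new)  [load 20/27]
  19 → locker 6 (new)  [load 19/27]
  17 → locker 7 (new)  [load 17/27]
  6 → locker 3  [load 26/27]
  6 → locker 5  [load 26/27]
7 storage lockers opened.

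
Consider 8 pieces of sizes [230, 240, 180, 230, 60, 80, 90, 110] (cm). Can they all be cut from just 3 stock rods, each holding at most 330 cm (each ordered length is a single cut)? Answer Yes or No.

No

Total = 1220 cm; ⌈1220/330⌉ = 4.
At least 4 stock rods are required, but only 3 are allowed.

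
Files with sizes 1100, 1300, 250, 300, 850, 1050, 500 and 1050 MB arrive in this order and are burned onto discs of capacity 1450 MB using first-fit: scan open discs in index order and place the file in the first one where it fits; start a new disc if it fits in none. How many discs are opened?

6

  1100 → disc 1 (new)  [load 1100/1450]
  1300 → disc 2 (new)  [load 1300/1450]
  250 → disc 1  [load 1350/1450]
  300 → disc 3 (new)  [load 300/1450]
  850 → disc 3  [load 1150/1450]
  1050 → disc 4 (new)  [load 1050/1450]
  500 → disc 5 (new)  [load 500/1450]
  1050 → disc 6 (new)  [load 1050/1450]
6 discs opened.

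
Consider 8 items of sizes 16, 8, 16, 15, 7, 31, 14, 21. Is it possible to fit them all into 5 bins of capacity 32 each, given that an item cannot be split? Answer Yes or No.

Yes

A valid assignment using 5 bins:
  bin 1: 31 = 31
  bin 2: 21 + 8 = 29
  bin 3: 16 + 16 = 32
  bin 4: 15 + 14 = 29
  bin 5: 7 = 7
Every load is within 32, so 5 bins suffice.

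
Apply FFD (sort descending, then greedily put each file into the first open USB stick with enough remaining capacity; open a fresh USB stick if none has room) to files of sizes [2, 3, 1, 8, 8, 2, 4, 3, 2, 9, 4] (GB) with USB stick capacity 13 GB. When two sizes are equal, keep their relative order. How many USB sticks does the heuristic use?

Sorted descending: 9, 8, 8, 4, 4, 3, 3, 2, 2, 2, 1.
  9 → USB stick 1 (new)  [load 9/13]
  8 → USB stick 2 (new)  [load 8/13]
  8 → USB stick 3 (new)  [load 8/13]
  4 → USB stick 1  [load 13/13]
  4 → USB stick 2  [load 12/13]
  3 → USB stick 3  [load 11/13]
  3 → USB stick 4 (new)  [load 3/13]
  2 → USB stick 3  [load 13/13]
  2 → USB stick 4  [load 5/13]
  2 → USB stick 4  [load 7/13]
  1 → USB stick 2  [load 13/13]
4 USB sticks opened.

4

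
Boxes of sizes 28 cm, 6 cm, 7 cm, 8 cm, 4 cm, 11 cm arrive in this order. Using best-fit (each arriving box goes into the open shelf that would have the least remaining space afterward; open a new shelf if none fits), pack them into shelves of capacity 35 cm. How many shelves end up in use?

  28 → shelf 1 (new)  [load 28/35]
  6 → shelf 1  [load 34/35]
  7 → shelf 2 (new)  [load 7/35]
  8 → shelf 2  [load 15/35]
  4 → shelf 2  [load 19/35]
  11 → shelf 2  [load 30/35]
2 shelves opened.

2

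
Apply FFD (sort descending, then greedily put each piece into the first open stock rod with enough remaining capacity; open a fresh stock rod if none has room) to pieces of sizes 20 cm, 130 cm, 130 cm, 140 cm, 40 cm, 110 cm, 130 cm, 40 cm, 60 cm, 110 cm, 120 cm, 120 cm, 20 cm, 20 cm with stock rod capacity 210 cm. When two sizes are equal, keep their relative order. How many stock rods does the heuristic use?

8

Sorted descending: 140, 130, 130, 130, 120, 120, 110, 110, 60, 40, 40, 20, 20, 20.
  140 → stock rod 1 (new)  [load 140/210]
  130 → stock rod 2 (new)  [load 130/210]
  130 → stock rod 3 (new)  [load 130/210]
  130 → stock rod 4 (new)  [load 130/210]
  120 → stock rod 5 (new)  [load 120/210]
  120 → stock rod 6 (new)  [load 120/210]
  110 → stock rod 7 (new)  [load 110/210]
  110 → stock rod 8 (new)  [load 110/210]
  60 → stock rod 1  [load 200/210]
  40 → stock rod 2  [load 170/210]
  40 → stock rod 2  [load 210/210]
  20 → stock rod 3  [load 150/210]
  20 → stock rod 3  [load 170/210]
  20 → stock rod 3  [load 190/210]
8 stock rods opened.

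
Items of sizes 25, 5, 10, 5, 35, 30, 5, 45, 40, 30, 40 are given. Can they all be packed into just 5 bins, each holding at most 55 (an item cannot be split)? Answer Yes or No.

Total = 270; ⌈270/55⌉ = 5.
6 items each exceed half the capacity and cannot share a bin, forcing at least 6 bins.
At least 6 bins are required, but only 5 are allowed.

No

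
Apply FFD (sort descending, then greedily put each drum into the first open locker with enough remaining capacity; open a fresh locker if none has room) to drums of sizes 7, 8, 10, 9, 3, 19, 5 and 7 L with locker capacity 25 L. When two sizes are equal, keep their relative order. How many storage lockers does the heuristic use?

3

Sorted descending: 19, 10, 9, 8, 7, 7, 5, 3.
  19 → locker 1 (new)  [load 19/25]
  10 → locker 2 (new)  [load 10/25]
  9 → locker 2  [load 19/25]
  8 → locker 3 (new)  [load 8/25]
  7 → locker 3  [load 15/25]
  7 → locker 3  [load 22/25]
  5 → locker 1  [load 24/25]
  3 → locker 2  [load 22/25]
3 storage lockers opened.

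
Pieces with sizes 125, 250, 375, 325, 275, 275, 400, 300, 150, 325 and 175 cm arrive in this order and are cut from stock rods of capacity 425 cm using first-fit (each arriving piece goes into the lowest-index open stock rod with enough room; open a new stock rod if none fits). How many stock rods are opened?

9

  125 → stock rod 1 (new)  [load 125/425]
  250 → stock rod 1  [load 375/425]
  375 → stock rod 2 (new)  [load 375/425]
  325 → stock rod 3 (new)  [load 325/425]
  275 → stock rod 4 (new)  [load 275/425]
  275 → stock rod 5 (new)  [load 275/425]
  400 → stock rod 6 (new)  [load 400/425]
  300 → stock rod 7 (new)  [load 300/425]
  150 → stock rod 4  [load 425/425]
  325 → stock rod 8 (new)  [load 325/425]
  175 → stock rod 9 (new)  [load 175/425]
9 stock rods opened.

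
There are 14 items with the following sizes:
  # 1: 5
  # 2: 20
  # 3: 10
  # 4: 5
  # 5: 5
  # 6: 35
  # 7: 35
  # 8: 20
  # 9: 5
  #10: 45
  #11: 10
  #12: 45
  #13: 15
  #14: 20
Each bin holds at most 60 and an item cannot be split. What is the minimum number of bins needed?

5

Total = 45 + 45 + 35 + 35 + 20 + 20 + 20 + 15 + 10 + 10 + 5 + 5 + 5 + 5 = 275.
Lower bound: ⌈275/60⌉ = 5 bins.
A packing using 5 bins:
  bin 1: 45 + 15 = 60
  bin 2: 45 + 10 + 5 = 60
  bin 3: 35 + 20 + 5 = 60
  bin 4: 35 + 20 + 5 = 60
  bin 5: 20 + 10 + 5 = 35
This matches the lower bound, so 5 is optimal.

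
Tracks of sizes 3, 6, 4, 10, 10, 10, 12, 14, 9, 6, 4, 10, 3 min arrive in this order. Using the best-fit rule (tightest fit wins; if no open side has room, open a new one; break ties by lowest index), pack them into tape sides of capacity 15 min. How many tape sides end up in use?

8

  3 → side 1 (new)  [load 3/15]
  6 → side 1  [load 9/15]
  4 → side 1  [load 13/15]
  10 → side 2 (new)  [load 10/15]
  10 → side 3 (new)  [load 10/15]
  10 → side 4 (new)  [load 10/15]
  12 → side 5 (new)  [load 12/15]
  14 → side 6 (new)  [load 14/15]
  9 → side 7 (new)  [load 9/15]
  6 → side 7  [load 15/15]
  4 → side 2  [load 14/15]
  10 → side 8 (new)  [load 10/15]
  3 → side 5  [load 15/15]
8 tape sides opened.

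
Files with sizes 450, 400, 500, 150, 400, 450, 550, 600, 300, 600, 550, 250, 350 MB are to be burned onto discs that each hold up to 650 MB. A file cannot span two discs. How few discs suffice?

10

Total = 600 + 600 + 550 + 550 + 500 + 450 + 450 + 400 + 400 + 350 + 300 + 250 + 150 = 5550 MB.
Lower bound: ⌈5550/650⌉ = 9 discs.
Also, 10 files each exceed 325 MB, and no two of those can share a disc, so at least 10 discs are needed.
A packing using 10 discs:
  disc 1: 600 = 600
  disc 2: 600 = 600
  disc 3: 550 = 550
  disc 4: 550 = 550
  disc 5: 500 + 150 = 650
  disc 6: 450 = 450
  disc 7: 450 = 450
  disc 8: 400 + 250 = 650
  disc 9: 400 = 400
  disc 10: 350 + 300 = 650
This matches the lower bound, so 10 is optimal.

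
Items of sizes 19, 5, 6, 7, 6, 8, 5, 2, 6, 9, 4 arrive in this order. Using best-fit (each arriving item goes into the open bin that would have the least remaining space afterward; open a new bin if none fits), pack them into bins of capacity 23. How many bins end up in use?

  19 → bin 1 (new)  [load 19/23]
  5 → bin 2 (new)  [load 5/23]
  6 → bin 2  [load 11/23]
  7 → bin 2  [load 18/23]
  6 → bin 3 (new)  [load 6/23]
  8 → bin 3  [load 14/23]
  5 → bin 2  [load 23/23]
  2 → bin 1  [load 21/23]
  6 → bin 3  [load 20/23]
  9 → bin 4 (new)  [load 9/23]
  4 → bin 4  [load 13/23]
4 bins opened.

4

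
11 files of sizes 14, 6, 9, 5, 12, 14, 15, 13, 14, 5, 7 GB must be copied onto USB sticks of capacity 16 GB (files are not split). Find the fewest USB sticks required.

Total = 15 + 14 + 14 + 14 + 13 + 12 + 9 + 7 + 6 + 5 + 5 = 114 GB.
Lower bound: ⌈114/16⌉ = 8 USB sticks.
A packing using 8 USB sticks:
  USB stick 1: 15 = 15
  USB stick 2: 14 = 14
  USB stick 3: 14 = 14
  USB stick 4: 14 = 14
  USB stick 5: 13 = 13
  USB stick 6: 12 = 12
  USB stick 7: 9 + 7 = 16
  USB stick 8: 6 + 5 + 5 = 16
This matches the lower bound, so 8 is optimal.

8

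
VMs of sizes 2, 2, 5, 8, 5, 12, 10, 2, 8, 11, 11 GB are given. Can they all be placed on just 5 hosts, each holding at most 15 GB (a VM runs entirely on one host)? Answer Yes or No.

Total = 76 GB; ⌈76/15⌉ = 6.
At least 6 hosts are required, but only 5 are allowed.

No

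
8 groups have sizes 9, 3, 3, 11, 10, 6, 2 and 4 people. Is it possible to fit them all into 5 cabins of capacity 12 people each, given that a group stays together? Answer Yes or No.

A valid assignment using 5 cabins:
  cabin 1: 11 = 11
  cabin 2: 10 + 2 = 12
  cabin 3: 9 + 3 = 12
  cabin 4: 6 + 4 = 10
  cabin 5: 3 = 3
Every load is within 12 people, so 5 cabins suffice.

Yes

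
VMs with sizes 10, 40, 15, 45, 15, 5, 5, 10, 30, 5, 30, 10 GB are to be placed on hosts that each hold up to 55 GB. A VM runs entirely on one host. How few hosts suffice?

Total = 45 + 40 + 30 + 30 + 15 + 15 + 10 + 10 + 10 + 5 + 5 + 5 = 220 GB.
Lower bound: ⌈220/55⌉ = 4 hosts.
A packing using 4 hosts:
  host 1: 45 + 10 = 55
  host 2: 40 + 15 = 55
  host 3: 30 + 15 + 10 = 55
  host 4: 30 + 10 + 5 + 5 + 5 = 55
This matches the lower bound, so 4 is optimal.

4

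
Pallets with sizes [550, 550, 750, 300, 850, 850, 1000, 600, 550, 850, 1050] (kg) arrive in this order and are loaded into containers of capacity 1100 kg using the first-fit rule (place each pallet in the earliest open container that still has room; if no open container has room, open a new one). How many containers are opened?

  550 → container 1 (new)  [load 550/1100]
  550 → container 1  [load 1100/1100]
  750 → container 2 (new)  [load 750/1100]
  300 → container 2  [load 1050/1100]
  850 → container 3 (new)  [load 850/1100]
  850 → container 4 (new)  [load 850/1100]
  1000 → container 5 (new)  [load 1000/1100]
  600 → container 6 (new)  [load 600/1100]
  550 → container 7 (new)  [load 550/1100]
  850 → container 8 (new)  [load 850/1100]
  1050 → container 9 (new)  [load 1050/1100]
9 containers opened.

9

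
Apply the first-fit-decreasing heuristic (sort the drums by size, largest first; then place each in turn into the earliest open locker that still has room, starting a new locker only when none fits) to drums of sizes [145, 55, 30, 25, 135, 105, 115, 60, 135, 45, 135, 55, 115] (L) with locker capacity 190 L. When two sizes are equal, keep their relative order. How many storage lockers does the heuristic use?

7

Sorted descending: 145, 135, 135, 135, 115, 115, 105, 60, 55, 55, 45, 30, 25.
  145 → locker 1 (new)  [load 145/190]
  135 → locker 2 (new)  [load 135/190]
  135 → locker 3 (new)  [load 135/190]
  135 → locker 4 (new)  [load 135/190]
  115 → locker 5 (new)  [load 115/190]
  115 → locker 6 (new)  [load 115/190]
  105 → locker 7 (new)  [load 105/190]
  60 → locker 5  [load 175/190]
  55 → locker 2  [load 190/190]
  55 → locker 3  [load 190/190]
  45 → locker 1  [load 190/190]
  30 → locker 4  [load 165/190]
  25 → locker 4  [load 190/190]
7 storage lockers opened.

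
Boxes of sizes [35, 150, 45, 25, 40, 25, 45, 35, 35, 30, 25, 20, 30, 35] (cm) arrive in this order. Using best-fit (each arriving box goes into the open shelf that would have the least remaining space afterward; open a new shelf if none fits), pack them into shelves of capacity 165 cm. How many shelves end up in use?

4

  35 → shelf 1 (new)  [load 35/165]
  150 → shelf 2 (new)  [load 150/165]
  45 → shelf 1  [load 80/165]
  25 → shelf 1  [load 105/165]
  40 → shelf 1  [load 145/165]
  25 → shelf 3 (new)  [load 25/165]
  45 → shelf 3  [load 70/165]
  35 → shelf 3  [load 105/165]
  35 → shelf 3  [load 140/165]
  30 → shelf 4 (new)  [load 30/165]
  25 → shelf 3  [load 165/165]
  20 → shelf 1  [load 165/165]
  30 → shelf 4  [load 60/165]
  35 → shelf 4  [load 95/165]
4 shelves opened.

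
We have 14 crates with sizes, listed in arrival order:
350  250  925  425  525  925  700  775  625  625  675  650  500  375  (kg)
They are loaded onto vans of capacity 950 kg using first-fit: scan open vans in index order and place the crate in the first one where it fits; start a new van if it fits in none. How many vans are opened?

  350 → van 1 (new)  [load 350/950]
  250 → van 1  [load 600/950]
  925 → van 2 (new)  [load 925/950]
  425 → van 3 (new)  [load 425/950]
  525 → van 3  [load 950/950]
  925 → van 4 (new)  [load 925/950]
  700 → van 5 (new)  [load 700/950]
  775 → van 6 (new)  [load 775/950]
  625 → van 7 (new)  [load 625/950]
  625 → van 8 (new)  [load 625/950]
  675 → van 9 (new)  [load 675/950]
  650 → van 10 (new)  [load 650/950]
  500 → van 11 (new)  [load 500/950]
  375 → van 11  [load 875/950]
11 vans opened.

11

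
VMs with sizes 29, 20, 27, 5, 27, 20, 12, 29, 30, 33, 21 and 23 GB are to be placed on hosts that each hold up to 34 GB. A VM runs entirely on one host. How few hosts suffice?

10

Total = 33 + 30 + 29 + 29 + 27 + 27 + 23 + 21 + 20 + 20 + 12 + 5 = 276 GB.
Lower bound: ⌈276/34⌉ = 9 hosts.
Also, 10 VMs each exceed 17 GB, and no two of those can share a host, so at least 10 hosts are needed.
A packing using 10 hosts:
  host 1: 33 = 33
  host 2: 30 = 30
  host 3: 29 + 5 = 34
  host 4: 29 = 29
  host 5: 27 = 27
  host 6: 27 = 27
  host 7: 23 = 23
  host 8: 21 + 12 = 33
  host 9: 20 = 20
  host 10: 20 = 20
This matches the lower bound, so 10 is optimal.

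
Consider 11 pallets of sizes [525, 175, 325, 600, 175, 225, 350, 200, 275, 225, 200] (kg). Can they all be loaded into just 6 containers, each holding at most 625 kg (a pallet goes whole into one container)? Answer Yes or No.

Yes

A valid assignment using 6 containers:
  container 1: 600 = 600
  container 2: 525 = 525
  container 3: 350 + 275 = 625
  container 4: 325 + 225 = 550
  container 5: 225 + 200 + 200 = 625
  container 6: 175 + 175 = 350
Every load is within 625 kg, so 6 containers suffice.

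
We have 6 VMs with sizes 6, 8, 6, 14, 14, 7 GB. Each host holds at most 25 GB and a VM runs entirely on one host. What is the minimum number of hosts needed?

3

Total = 14 + 14 + 8 + 7 + 6 + 6 = 55 GB.
Lower bound: ⌈55/25⌉ = 3 hosts.
A packing using 3 hosts:
  host 1: 14 + 8 = 22
  host 2: 14 + 7 = 21
  host 3: 6 + 6 = 12
This matches the lower bound, so 3 is optimal.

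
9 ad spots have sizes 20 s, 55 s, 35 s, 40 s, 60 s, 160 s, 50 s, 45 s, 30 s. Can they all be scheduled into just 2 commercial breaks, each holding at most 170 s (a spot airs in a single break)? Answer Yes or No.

Total = 495 s; ⌈495/170⌉ = 3.
At least 3 commercial breaks are required, but only 2 are allowed.

No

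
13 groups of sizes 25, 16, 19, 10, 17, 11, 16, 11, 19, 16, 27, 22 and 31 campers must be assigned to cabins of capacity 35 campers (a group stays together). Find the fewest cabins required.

Total = 31 + 27 + 25 + 22 + 19 + 19 + 17 + 16 + 16 + 16 + 11 + 11 + 10 = 240 campers.
Lower bound: ⌈240/35⌉ = 7 cabins.
A packing using 8 cabins:
  cabin 1: 31 = 31
  cabin 2: 27 = 27
  cabin 3: 25 + 10 = 35
  cabin 4: 22 + 11 = 33
  cabin 5: 19 + 16 = 35
  cabin 6: 19 + 16 = 35
  cabin 7: 17 + 16 = 33
  cabin 8: 11 = 11
No arrangement into 7 cabins stays within capacity, so 8 is optimal.

8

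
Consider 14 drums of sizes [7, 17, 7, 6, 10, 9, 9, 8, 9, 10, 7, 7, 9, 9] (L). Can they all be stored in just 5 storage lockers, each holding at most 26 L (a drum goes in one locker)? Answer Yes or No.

A valid assignment using 5 storage lockers:
  locker 1: 17 + 9 = 26
  locker 2: 10 + 10 + 6 = 26
  locker 3: 9 + 9 + 8 = 26
  locker 4: 9 + 9 + 7 = 25
  locker 5: 7 + 7 + 7 = 21
Every load is within 26 L, so 5 storage lockers suffice.

Yes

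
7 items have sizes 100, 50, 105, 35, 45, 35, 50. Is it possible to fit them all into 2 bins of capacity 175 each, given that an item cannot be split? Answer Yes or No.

No

Total = 420; ⌈420/175⌉ = 3.
At least 3 bins are required, but only 2 are allowed.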